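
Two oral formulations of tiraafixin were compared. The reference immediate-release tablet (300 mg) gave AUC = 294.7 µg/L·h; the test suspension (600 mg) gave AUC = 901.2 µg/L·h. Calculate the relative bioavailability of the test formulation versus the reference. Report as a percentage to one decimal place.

F_rel = 152.9%

F_rel = (AUC_test/D_test) / (AUC_ref/D_ref)
      = (901.2/600) / (294.7/300)
      = 1.502 / 0.982333 = 1.5290 = 152.90%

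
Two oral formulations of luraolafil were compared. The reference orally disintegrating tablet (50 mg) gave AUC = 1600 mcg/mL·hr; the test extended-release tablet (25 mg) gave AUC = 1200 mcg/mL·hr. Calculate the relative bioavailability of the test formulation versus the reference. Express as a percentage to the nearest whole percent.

F_rel = (AUC_test/D_test) / (AUC_ref/D_ref)
      = (1200/25) / (1600/50)
      = 48 / 32 = 1.5000 = 150.00%

F_rel = 150%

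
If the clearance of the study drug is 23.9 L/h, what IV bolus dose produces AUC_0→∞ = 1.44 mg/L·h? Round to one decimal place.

Dose = 34.4 mg

Dose_iv = CL × AUC_0→∞
     = 23.9 × 1.44 = 34.416 mg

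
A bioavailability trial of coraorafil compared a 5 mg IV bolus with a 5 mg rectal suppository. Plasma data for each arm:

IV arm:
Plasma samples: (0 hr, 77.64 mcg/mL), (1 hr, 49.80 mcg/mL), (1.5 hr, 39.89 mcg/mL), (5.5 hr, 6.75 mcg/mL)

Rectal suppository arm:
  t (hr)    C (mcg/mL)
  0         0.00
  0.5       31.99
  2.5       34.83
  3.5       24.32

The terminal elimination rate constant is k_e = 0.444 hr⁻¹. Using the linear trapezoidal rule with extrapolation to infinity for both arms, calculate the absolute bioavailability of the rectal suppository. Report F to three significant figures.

Trapezoidal AUC_0→5.5 (IV):
  [0→1]: (77.64+49.80)/2 × 1 = 63.72
  [1→1.5]: (49.80+39.89)/2 × 0.5 = 22.4225
  [1.5→5.5]: (39.89+6.75)/2 × 4 = 93.28
  Sum = 179.4225 mcg/mL·hr
IV tail: 6.75/0.444 = 15.203; AUC_iv,0→∞ = 179.4225 + 15.203 = 194.6255 mcg/mL·hr
Trapezoidal AUC_0→3.5 (rectal suppository):
  [0→0.5]: (0.00+31.99)/2 × 0.5 = 7.9975
  [0.5→2.5]: (31.99+34.83)/2 × 2 = 66.82
  [2.5→3.5]: (34.83+24.32)/2 × 1 = 29.575
  Sum = 104.3925 mcg/mL·hr
rectal suppository tail: 24.32/0.444 = 54.775; AUC_ev,0→∞ = 104.3925 + 54.775 = 159.1675 mcg/mL·hr
F = (AUC_ev/D_ev)/(AUC_iv/D_iv) = (159.1675/5)/(194.6255/5) = 31.8335/38.9251 = 0.8178

F = 0.818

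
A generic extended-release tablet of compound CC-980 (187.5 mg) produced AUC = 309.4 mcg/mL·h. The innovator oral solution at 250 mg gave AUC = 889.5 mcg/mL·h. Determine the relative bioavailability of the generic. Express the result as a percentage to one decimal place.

F_rel = 46.4%

F_rel = (AUC_test/D_test) / (AUC_ref/D_ref)
      = (309.4/187.5) / (889.5/250)
      = 1.65013 / 3.558 = 0.4638 = 46.38%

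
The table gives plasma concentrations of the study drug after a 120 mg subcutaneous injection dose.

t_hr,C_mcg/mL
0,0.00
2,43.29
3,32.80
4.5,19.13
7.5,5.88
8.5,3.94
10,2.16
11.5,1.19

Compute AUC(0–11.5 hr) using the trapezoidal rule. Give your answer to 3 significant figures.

AUC = 170 mcg/mL·hr

Trapezoidal AUC_0→11.5:
  [0→2]: (0.00+43.29)/2 × 2 = 43.29
  [2→3]: (43.29+32.80)/2 × 1 = 38.045
  [3→4.5]: (32.80+19.13)/2 × 1.5 = 38.9475
  [4.5→7.5]: (19.13+5.88)/2 × 3 = 37.515
  [7.5→8.5]: (5.88+3.94)/2 × 1 = 4.91
  [8.5→10]: (3.94+2.16)/2 × 1.5 = 4.575
  [10→11.5]: (2.16+1.19)/2 × 1.5 = 2.5125
  Sum = 169.795 mcg/mL·hr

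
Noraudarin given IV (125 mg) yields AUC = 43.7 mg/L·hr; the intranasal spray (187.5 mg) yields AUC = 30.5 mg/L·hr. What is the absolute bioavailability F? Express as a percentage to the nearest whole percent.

F = (AUC_ev / D_ev) / (AUC_iv / D_iv)
  = (30.5/187.5) / (43.7/125)
  = 0.162667 / 0.3496 = 0.4653
  = 46.53%

F = 47%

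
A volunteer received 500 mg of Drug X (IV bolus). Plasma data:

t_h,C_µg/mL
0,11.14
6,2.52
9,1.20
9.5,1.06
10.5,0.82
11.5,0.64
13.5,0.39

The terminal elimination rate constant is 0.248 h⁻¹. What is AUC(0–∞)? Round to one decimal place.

Trapezoidal AUC_0→13.5:
  [0→6]: (11.14+2.52)/2 × 6 = 40.98
  [6→9]: (2.52+1.20)/2 × 3 = 5.58
  [9→9.5]: (1.20+1.06)/2 × 0.5 = 0.565
  [9.5→10.5]: (1.06+0.82)/2 × 1 = 0.94
  [10.5→11.5]: (0.82+0.64)/2 × 1 = 0.73
  [11.5→13.5]: (0.64+0.39)/2 × 2 = 1.03
  Sum = 49.825 µg/mL·h
Extrapolated tail: C_last / k_e = 0.39 / 0.248 = 1.573
AUC_0→∞ = 49.825 + 1.573 = 51.398 µg/mL·h

AUC = 51.4 µg/mL·h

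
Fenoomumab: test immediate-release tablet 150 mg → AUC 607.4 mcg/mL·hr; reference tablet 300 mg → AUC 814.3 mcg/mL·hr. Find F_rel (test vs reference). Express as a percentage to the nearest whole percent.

F_rel = (AUC_test/D_test) / (AUC_ref/D_ref)
      = (607.4/150) / (814.3/300)
      = 4.04933 / 2.71433 = 1.4918 = 149.18%

F_rel = 149%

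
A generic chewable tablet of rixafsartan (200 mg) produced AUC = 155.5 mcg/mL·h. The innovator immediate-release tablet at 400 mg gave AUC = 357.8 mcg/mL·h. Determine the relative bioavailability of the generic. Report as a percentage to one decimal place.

F_rel = 86.9%

F_rel = (AUC_test/D_test) / (AUC_ref/D_ref)
      = (155.5/200) / (357.8/400)
      = 0.7775 / 0.8945 = 0.8692 = 86.92%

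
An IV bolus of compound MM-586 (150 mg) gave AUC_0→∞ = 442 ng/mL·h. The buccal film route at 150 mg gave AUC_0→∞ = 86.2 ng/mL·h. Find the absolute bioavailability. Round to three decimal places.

F = 0.195

F = (AUC_ev / D_ev) / (AUC_iv / D_iv)
  = (86.2/150) / (442/150)
  = 0.574667 / 2.94667 = 0.1950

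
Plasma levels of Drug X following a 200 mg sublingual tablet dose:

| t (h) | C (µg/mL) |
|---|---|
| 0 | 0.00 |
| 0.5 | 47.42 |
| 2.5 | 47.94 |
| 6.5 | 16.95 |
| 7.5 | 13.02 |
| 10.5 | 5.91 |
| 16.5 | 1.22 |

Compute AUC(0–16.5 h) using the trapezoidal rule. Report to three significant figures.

Trapezoidal AUC_0→16.5:
  [0→0.5]: (0.00+47.42)/2 × 0.5 = 11.855
  [0.5→2.5]: (47.42+47.94)/2 × 2 = 95.36
  [2.5→6.5]: (47.94+16.95)/2 × 4 = 129.78
  [6.5→7.5]: (16.95+13.02)/2 × 1 = 14.985
  [7.5→10.5]: (13.02+5.91)/2 × 3 = 28.395
  [10.5→16.5]: (5.91+1.22)/2 × 6 = 21.39
  Sum = 301.765 µg/mL·h

AUC = 302 µg/mL·h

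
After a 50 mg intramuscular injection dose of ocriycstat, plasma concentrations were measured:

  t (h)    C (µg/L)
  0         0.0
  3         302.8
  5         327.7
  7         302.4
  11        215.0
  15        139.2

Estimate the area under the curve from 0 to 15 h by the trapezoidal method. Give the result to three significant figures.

Trapezoidal AUC_0→15:
  [0→3]: (0.0+302.8)/2 × 3 = 454.2
  [3→5]: (302.8+327.7)/2 × 2 = 630.5
  [5→7]: (327.7+302.4)/2 × 2 = 630.1
  [7→11]: (302.4+215.0)/2 × 4 = 1034.8
  [11→15]: (215.0+139.2)/2 × 4 = 708.4
  Sum = 3458.0 µg/L·h

AUC = 3460 µg/L·h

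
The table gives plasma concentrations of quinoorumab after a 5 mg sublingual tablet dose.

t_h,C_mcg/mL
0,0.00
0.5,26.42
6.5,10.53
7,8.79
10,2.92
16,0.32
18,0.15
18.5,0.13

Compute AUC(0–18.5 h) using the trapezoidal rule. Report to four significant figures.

AUC = 150.1 mcg/mL·h

Trapezoidal AUC_0→18.5:
  [0→0.5]: (0.00+26.42)/2 × 0.5 = 6.605
  [0.5→6.5]: (26.42+10.53)/2 × 6 = 110.85
  [6.5→7]: (10.53+8.79)/2 × 0.5 = 4.83
  [7→10]: (8.79+2.92)/2 × 3 = 17.565
  [10→16]: (2.92+0.32)/2 × 6 = 9.72
  [16→18]: (0.32+0.15)/2 × 2 = 0.47
  [18→18.5]: (0.15+0.13)/2 × 0.5 = 0.07
  Sum = 150.11 mcg/mL·h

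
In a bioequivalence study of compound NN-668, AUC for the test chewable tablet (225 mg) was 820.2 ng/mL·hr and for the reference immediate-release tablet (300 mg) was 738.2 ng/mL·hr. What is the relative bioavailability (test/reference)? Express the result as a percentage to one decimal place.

F_rel = 148.1%

F_rel = (AUC_test/D_test) / (AUC_ref/D_ref)
      = (820.2/225) / (738.2/300)
      = 3.64533 / 2.46067 = 1.4814 = 148.14%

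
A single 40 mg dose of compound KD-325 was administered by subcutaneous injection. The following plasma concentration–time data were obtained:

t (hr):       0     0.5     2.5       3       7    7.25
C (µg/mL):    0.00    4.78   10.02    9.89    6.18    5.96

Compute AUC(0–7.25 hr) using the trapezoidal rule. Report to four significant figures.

AUC = 54.63 µg/mL·hr

Trapezoidal AUC_0→7.25:
  [0→0.5]: (0.00+4.78)/2 × 0.5 = 1.195
  [0.5→2.5]: (4.78+10.02)/2 × 2 = 14.8
  [2.5→3]: (10.02+9.89)/2 × 0.5 = 4.9775
  [3→7]: (9.89+6.18)/2 × 4 = 32.14
  [7→7.25]: (6.18+5.96)/2 × 0.25 = 1.5175
  Sum = 54.63 µg/mL·hr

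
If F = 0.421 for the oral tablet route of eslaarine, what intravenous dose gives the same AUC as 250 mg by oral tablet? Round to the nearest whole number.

D_iv = 105 mg

Systemic exposure from an extravascular dose = F × D_ev, so the equivalent IV dose is F × D_ev.
D_iv = F × D_ev = 0.421 × 250 = 105.25 mg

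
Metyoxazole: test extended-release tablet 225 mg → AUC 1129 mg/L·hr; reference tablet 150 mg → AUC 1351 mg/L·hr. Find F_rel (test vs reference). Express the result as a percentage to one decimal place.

F_rel = (AUC_test/D_test) / (AUC_ref/D_ref)
      = (1129/225) / (1351/150)
      = 5.01778 / 9.00667 = 0.5571 = 55.71%

F_rel = 55.7%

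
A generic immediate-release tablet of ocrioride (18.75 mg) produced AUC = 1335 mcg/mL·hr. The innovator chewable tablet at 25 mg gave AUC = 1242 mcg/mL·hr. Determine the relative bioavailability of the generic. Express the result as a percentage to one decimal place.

F_rel = 143.3%

F_rel = (AUC_test/D_test) / (AUC_ref/D_ref)
      = (1335/18.75) / (1242/25)
      = 71.2 / 49.68 = 1.4332 = 143.32%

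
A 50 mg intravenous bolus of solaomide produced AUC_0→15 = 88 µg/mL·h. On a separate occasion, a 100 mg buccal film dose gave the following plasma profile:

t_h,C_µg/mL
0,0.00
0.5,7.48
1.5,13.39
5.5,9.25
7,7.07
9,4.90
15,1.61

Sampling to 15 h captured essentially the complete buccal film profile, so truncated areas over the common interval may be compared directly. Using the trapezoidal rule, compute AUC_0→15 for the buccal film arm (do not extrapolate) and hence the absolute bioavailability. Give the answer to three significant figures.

Trapezoidal AUC_0→15 (buccal film):
  [0→0.5]: (0.00+7.48)/2 × 0.5 = 1.87
  [0.5→1.5]: (7.48+13.39)/2 × 1 = 10.435
  [1.5→5.5]: (13.39+9.25)/2 × 4 = 45.28
  [5.5→7]: (9.25+7.07)/2 × 1.5 = 12.24
  [7→9]: (7.07+4.90)/2 × 2 = 11.97
  [9→15]: (4.90+1.61)/2 × 6 = 19.53
  Sum = 101.325 µg/mL·h
F = (AUC_ev/D_ev)/(AUC_iv/D_iv) = (101.325/100)/(88/50) = 1.01325/1.76 = 0.5757

F = 0.576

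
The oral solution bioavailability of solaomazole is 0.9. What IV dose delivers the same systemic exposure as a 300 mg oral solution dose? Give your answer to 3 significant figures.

D_iv = 270 mg

Systemic exposure from an extravascular dose = F × D_ev, so the equivalent IV dose is F × D_ev.
D_iv = F × D_ev = 0.9 × 300 = 270 mg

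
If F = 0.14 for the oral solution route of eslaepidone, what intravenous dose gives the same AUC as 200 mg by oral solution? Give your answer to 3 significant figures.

Systemic exposure from an extravascular dose = F × D_ev, so the equivalent IV dose is F × D_ev.
D_iv = F × D_ev = 0.14 × 200 = 28 mg

D_iv = 28.0 mg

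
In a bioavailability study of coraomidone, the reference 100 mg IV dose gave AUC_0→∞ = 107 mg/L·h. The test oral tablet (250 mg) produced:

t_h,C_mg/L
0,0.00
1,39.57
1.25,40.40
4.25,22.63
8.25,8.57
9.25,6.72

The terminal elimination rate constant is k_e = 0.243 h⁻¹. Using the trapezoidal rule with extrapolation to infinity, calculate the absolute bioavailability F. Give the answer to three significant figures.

F = 0.830

Trapezoidal AUC_0→9.25 (oral tablet):
  [0→1]: (0.00+39.57)/2 × 1 = 19.785
  [1→1.25]: (39.57+40.40)/2 × 0.25 = 9.99625
  [1.25→4.25]: (40.40+22.63)/2 × 3 = 94.545
  [4.25→8.25]: (22.63+8.57)/2 × 4 = 62.4
  [8.25→9.25]: (8.57+6.72)/2 × 1 = 7.645
  Sum = 194.37125 mg/L·h
Tail: C_last/k_e = 6.72/0.243 = 27.654
AUC_0→∞ (oral tablet) = 194.37125 + 27.654 = 222.02525 mg/L·h
F = (AUC_ev/D_ev)/(AUC_iv/D_iv) = (222.02525/250)/(107/100) = 0.888101/1.07 = 0.8300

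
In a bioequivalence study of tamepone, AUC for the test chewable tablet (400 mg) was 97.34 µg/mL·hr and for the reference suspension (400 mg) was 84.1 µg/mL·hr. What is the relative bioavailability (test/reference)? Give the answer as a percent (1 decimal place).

F_rel = (AUC_test/D_test) / (AUC_ref/D_ref)
      = (97.34/400) / (84.1/400)
      = 0.24335 / 0.21025 = 1.1574 = 115.74%

F_rel = 115.7%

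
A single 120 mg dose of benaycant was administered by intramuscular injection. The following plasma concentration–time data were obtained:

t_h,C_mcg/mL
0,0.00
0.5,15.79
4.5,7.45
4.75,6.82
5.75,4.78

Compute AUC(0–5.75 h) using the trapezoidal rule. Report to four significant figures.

AUC = 58.01 mcg/mL·h

Trapezoidal AUC_0→5.75:
  [0→0.5]: (0.00+15.79)/2 × 0.5 = 3.9475
  [0.5→4.5]: (15.79+7.45)/2 × 4 = 46.48
  [4.5→4.75]: (7.45+6.82)/2 × 0.25 = 1.78375
  [4.75→5.75]: (6.82+4.78)/2 × 1 = 5.8
  Sum = 58.01125 mcg/mL·h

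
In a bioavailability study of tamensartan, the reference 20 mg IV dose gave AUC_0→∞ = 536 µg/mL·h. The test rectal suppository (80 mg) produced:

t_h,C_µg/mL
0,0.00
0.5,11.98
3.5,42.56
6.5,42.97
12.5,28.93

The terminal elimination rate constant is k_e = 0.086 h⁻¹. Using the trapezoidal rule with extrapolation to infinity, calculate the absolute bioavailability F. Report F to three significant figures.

Trapezoidal AUC_0→12.5 (rectal suppository):
  [0→0.5]: (0.00+11.98)/2 × 0.5 = 2.995
  [0.5→3.5]: (11.98+42.56)/2 × 3 = 81.81
  [3.5→6.5]: (42.56+42.97)/2 × 3 = 128.295
  [6.5→12.5]: (42.97+28.93)/2 × 6 = 215.7
  Sum = 428.8 µg/mL·h
Tail: C_last/k_e = 28.93/0.086 = 336.395
AUC_0→∞ (rectal suppository) = 428.8 + 336.395 = 765.195 µg/mL·h
F = (AUC_ev/D_ev)/(AUC_iv/D_iv) = (765.195/80)/(536/20) = 9.5649375/26.8 = 0.3569

F = 0.357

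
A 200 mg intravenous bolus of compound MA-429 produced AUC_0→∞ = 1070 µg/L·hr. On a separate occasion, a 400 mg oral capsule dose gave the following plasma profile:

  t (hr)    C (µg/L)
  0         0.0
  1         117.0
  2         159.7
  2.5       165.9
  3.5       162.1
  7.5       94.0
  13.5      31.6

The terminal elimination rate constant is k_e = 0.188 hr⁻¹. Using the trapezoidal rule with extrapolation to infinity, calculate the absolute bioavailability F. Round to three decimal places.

Trapezoidal AUC_0→13.5 (oral capsule):
  [0→1]: (0.0+117.0)/2 × 1 = 58.5
  [1→2]: (117.0+159.7)/2 × 1 = 138.35
  [2→2.5]: (159.7+165.9)/2 × 0.5 = 81.4
  [2.5→3.5]: (165.9+162.1)/2 × 1 = 164.0
  [3.5→7.5]: (162.1+94.0)/2 × 4 = 512.2
  [7.5→13.5]: (94.0+31.6)/2 × 6 = 376.8
  Sum = 1331.25 µg/L·hr
Tail: C_last/k_e = 31.6/0.188 = 168.085
AUC_0→∞ (oral capsule) = 1331.25 + 168.085 = 1499.335 µg/L·hr
F = (AUC_ev/D_ev)/(AUC_iv/D_iv) = (1499.335/400)/(1070/200) = 3.7483375/5.35 = 0.7006

F = 0.701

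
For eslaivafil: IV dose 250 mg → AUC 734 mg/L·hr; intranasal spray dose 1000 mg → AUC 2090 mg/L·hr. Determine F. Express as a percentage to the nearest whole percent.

F = 71%

F = (AUC_ev / D_ev) / (AUC_iv / D_iv)
  = (2090/1000) / (734/250)
  = 2.09 / 2.936 = 0.7119
  = 71.19%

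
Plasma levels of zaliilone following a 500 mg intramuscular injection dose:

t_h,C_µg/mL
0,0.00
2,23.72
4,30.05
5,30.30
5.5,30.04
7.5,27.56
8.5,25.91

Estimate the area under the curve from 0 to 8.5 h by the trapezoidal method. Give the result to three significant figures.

Trapezoidal AUC_0→8.5:
  [0→2]: (0.00+23.72)/2 × 2 = 23.72
  [2→4]: (23.72+30.05)/2 × 2 = 53.77
  [4→5]: (30.05+30.30)/2 × 1 = 30.175
  [5→5.5]: (30.30+30.04)/2 × 0.5 = 15.085
  [5.5→7.5]: (30.04+27.56)/2 × 2 = 57.6
  [7.5→8.5]: (27.56+25.91)/2 × 1 = 26.735
  Sum = 207.085 µg/mL·h

AUC = 207 µg/mL·h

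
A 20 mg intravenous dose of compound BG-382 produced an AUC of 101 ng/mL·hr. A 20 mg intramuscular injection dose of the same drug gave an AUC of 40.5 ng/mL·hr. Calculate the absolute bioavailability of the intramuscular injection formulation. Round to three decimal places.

F = (AUC_ev / D_ev) / (AUC_iv / D_iv)
  = (40.5/20) / (101/20)
  = 2.025 / 5.05 = 0.4010

F = 0.401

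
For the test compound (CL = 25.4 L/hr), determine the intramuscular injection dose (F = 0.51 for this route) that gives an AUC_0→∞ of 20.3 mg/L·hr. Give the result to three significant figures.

Dose = 1010 mg

Dose = CL × AUC_0→∞ / F
     = 25.4 × 20.3 / 0.51 = 1011.02 mg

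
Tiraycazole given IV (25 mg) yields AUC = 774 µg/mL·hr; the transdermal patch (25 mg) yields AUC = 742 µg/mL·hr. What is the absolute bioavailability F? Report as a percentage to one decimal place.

F = 95.9%

F = (AUC_ev / D_ev) / (AUC_iv / D_iv)
  = (742/25) / (774/25)
  = 29.68 / 30.96 = 0.9587
  = 95.87%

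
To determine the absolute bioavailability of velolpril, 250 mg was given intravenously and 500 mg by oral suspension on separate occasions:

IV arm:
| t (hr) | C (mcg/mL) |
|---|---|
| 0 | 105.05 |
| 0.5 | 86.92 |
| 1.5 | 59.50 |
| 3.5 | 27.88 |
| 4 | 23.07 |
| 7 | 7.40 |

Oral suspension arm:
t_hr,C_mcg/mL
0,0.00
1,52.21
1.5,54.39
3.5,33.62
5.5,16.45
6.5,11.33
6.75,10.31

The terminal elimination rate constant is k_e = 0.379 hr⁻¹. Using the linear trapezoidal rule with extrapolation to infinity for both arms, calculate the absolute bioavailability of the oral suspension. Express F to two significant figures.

Trapezoidal AUC_0→7 (IV):
  [0→0.5]: (105.05+86.92)/2 × 0.5 = 47.9925
  [0.5→1.5]: (86.92+59.50)/2 × 1 = 73.21
  [1.5→3.5]: (59.50+27.88)/2 × 2 = 87.38
  [3.5→4]: (27.88+23.07)/2 × 0.5 = 12.7375
  [4→7]: (23.07+7.40)/2 × 3 = 45.705
  Sum = 267.025 mcg/mL·hr
IV tail: 7.40/0.379 = 19.525; AUC_iv,0→∞ = 267.025 + 19.525 = 286.55 mcg/mL·hr
Trapezoidal AUC_0→6.75 (oral suspension):
  [0→1]: (0.00+52.21)/2 × 1 = 26.105
  [1→1.5]: (52.21+54.39)/2 × 0.5 = 26.65
  [1.5→3.5]: (54.39+33.62)/2 × 2 = 88.01
  [3.5→5.5]: (33.62+16.45)/2 × 2 = 50.07
  [5.5→6.5]: (16.45+11.33)/2 × 1 = 13.89
  [6.5→6.75]: (11.33+10.31)/2 × 0.25 = 2.705
  Sum = 207.43 mcg/mL·hr
oral suspension tail: 10.31/0.379 = 27.203; AUC_ev,0→∞ = 207.43 + 27.203 = 234.633 mcg/mL·hr
F = (AUC_ev/D_ev)/(AUC_iv/D_iv) = (234.633/500)/(286.55/250) = 0.469266/1.1462 = 0.4094

F = 0.41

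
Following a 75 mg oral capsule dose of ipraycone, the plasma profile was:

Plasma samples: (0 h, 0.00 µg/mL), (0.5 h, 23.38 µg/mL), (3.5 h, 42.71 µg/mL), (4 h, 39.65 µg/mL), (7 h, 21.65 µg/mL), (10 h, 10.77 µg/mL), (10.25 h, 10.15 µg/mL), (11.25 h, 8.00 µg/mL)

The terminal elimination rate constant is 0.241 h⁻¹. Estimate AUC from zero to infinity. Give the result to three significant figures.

AUC = 311 µg/mL·h

Trapezoidal AUC_0→11.25:
  [0→0.5]: (0.00+23.38)/2 × 0.5 = 5.845
  [0.5→3.5]: (23.38+42.71)/2 × 3 = 99.135
  [3.5→4]: (42.71+39.65)/2 × 0.5 = 20.59
  [4→7]: (39.65+21.65)/2 × 3 = 91.95
  [7→10]: (21.65+10.77)/2 × 3 = 48.63
  [10→10.25]: (10.77+10.15)/2 × 0.25 = 2.615
  [10.25→11.25]: (10.15+8.00)/2 × 1 = 9.075
  Sum = 277.84 µg/mL·h
Extrapolated tail: C_last / k_e = 8.00 / 0.241 = 33.195
AUC_0→∞ = 277.84 + 33.195 = 311.035 µg/mL·h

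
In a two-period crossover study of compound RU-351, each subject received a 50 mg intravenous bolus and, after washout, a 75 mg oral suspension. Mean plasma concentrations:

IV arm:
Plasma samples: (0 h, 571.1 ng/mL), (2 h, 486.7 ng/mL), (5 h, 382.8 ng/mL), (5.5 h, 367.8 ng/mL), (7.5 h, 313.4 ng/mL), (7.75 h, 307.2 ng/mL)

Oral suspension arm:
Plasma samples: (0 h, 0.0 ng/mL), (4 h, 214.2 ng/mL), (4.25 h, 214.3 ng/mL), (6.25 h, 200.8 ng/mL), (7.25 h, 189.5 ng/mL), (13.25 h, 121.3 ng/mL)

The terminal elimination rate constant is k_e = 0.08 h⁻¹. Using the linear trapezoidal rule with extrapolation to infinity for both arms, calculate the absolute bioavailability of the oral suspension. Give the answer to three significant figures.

F = 0.330

Trapezoidal AUC_0→7.75 (IV):
  [0→2]: (571.1+486.7)/2 × 2 = 1057.8
  [2→5]: (486.7+382.8)/2 × 3 = 1304.25
  [5→5.5]: (382.8+367.8)/2 × 0.5 = 187.65
  [5.5→7.5]: (367.8+313.4)/2 × 2 = 681.2
  [7.5→7.75]: (313.4+307.2)/2 × 0.25 = 77.575
  Sum = 3308.475 ng/mL·h
IV tail: 307.2/0.08 = 3840.000; AUC_iv,0→∞ = 3308.475 + 3840.000 = 7148.475 ng/mL·h
Trapezoidal AUC_0→13.25 (oral suspension):
  [0→4]: (0.0+214.2)/2 × 4 = 428.4
  [4→4.25]: (214.2+214.3)/2 × 0.25 = 53.5625
  [4.25→6.25]: (214.3+200.8)/2 × 2 = 415.1
  [6.25→7.25]: (200.8+189.5)/2 × 1 = 195.15
  [7.25→13.25]: (189.5+121.3)/2 × 6 = 932.4
  Sum = 2024.6125 ng/mL·h
oral suspension tail: 121.3/0.08 = 1516.250; AUC_ev,0→∞ = 2024.6125 + 1516.250 = 3540.8625 ng/mL·h
F = (AUC_ev/D_ev)/(AUC_iv/D_iv) = (3540.8625/75)/(7148.475/50) = 47.2115/142.9695 = 0.3302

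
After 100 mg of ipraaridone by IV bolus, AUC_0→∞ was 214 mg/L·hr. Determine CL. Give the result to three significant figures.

CL = 0.467 L/hr

CL = Dose_iv / AUC_0→∞
   = 100 / 214 = 0.46729 L/hr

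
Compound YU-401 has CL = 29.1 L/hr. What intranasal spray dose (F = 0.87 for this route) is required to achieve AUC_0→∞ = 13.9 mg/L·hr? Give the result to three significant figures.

Dose = 465 mg

Dose = CL × AUC_0→∞ / F
     = 29.1 × 13.9 / 0.87 = 464.931 mg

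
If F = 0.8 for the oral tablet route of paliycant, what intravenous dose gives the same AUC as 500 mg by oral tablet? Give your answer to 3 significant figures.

D_iv = 400 mg

Systemic exposure from an extravascular dose = F × D_ev, so the equivalent IV dose is F × D_ev.
D_iv = F × D_ev = 0.8 × 500 = 400 mg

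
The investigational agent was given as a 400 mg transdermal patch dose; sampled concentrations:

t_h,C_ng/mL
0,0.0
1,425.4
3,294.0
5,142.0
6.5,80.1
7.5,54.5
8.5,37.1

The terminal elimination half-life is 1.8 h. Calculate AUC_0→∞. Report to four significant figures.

Trapezoidal AUC_0→8.5:
  [0→1]: (0.0+425.4)/2 × 1 = 212.7
  [1→3]: (425.4+294.0)/2 × 2 = 719.4
  [3→5]: (294.0+142.0)/2 × 2 = 436.0
  [5→6.5]: (142.0+80.1)/2 × 1.5 = 166.575
  [6.5→7.5]: (80.1+54.5)/2 × 1 = 67.3
  [7.5→8.5]: (54.5+37.1)/2 × 1 = 45.8
  Sum = 1647.775 ng/mL·h
k_e = ln2 / t½ = 0.693147 / 1.8 = 0.3851 h^-1
Extrapolated tail: C_last / k_e = 37.1 / 0.3851 = 96.339
AUC_0→∞ = 1647.775 + 96.339 = 1744.114 ng/mL·h

AUC = 1744 ng/mL·h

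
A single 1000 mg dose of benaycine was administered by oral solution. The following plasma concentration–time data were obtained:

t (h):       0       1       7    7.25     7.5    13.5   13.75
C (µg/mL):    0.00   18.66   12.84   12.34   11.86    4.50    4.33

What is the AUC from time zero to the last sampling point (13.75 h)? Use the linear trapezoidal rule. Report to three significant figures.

AUC = 160 µg/mL·h

Trapezoidal AUC_0→13.75:
  [0→1]: (0.00+18.66)/2 × 1 = 9.33
  [1→7]: (18.66+12.84)/2 × 6 = 94.5
  [7→7.25]: (12.84+12.34)/2 × 0.25 = 3.1475
  [7.25→7.5]: (12.34+11.86)/2 × 0.25 = 3.025
  [7.5→13.5]: (11.86+4.50)/2 × 6 = 49.08
  [13.5→13.75]: (4.50+4.33)/2 × 0.25 = 1.10375
  Sum = 160.18625 µg/mL·h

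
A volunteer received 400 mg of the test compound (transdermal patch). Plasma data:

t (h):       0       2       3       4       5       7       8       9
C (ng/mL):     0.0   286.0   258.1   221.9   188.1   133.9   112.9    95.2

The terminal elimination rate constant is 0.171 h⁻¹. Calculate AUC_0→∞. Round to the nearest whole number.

AUC = 2109 ng/mL·h

Trapezoidal AUC_0→9:
  [0→2]: (0.0+286.0)/2 × 2 = 286.0
  [2→3]: (286.0+258.1)/2 × 1 = 272.05
  [3→4]: (258.1+221.9)/2 × 1 = 240.0
  [4→5]: (221.9+188.1)/2 × 1 = 205.0
  [5→7]: (188.1+133.9)/2 × 2 = 322.0
  [7→8]: (133.9+112.9)/2 × 1 = 123.4
  [8→9]: (112.9+95.2)/2 × 1 = 104.05
  Sum = 1552.5 ng/mL·h
Extrapolated tail: C_last / k_e = 95.2 / 0.171 = 556.725
AUC_0→∞ = 1552.5 + 556.725 = 2109.225 ng/mL·h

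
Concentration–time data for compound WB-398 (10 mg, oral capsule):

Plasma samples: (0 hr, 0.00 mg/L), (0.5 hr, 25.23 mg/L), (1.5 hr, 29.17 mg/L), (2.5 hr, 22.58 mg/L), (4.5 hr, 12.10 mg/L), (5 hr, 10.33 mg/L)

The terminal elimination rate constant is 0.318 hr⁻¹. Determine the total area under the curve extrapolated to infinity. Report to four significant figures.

Trapezoidal AUC_0→5:
  [0→0.5]: (0.00+25.23)/2 × 0.5 = 6.3075
  [0.5→1.5]: (25.23+29.17)/2 × 1 = 27.2
  [1.5→2.5]: (29.17+22.58)/2 × 1 = 25.875
  [2.5→4.5]: (22.58+12.10)/2 × 2 = 34.68
  [4.5→5]: (12.10+10.33)/2 × 0.5 = 5.6075
  Sum = 99.67 mg/L·hr
Extrapolated tail: C_last / k_e = 10.33 / 0.318 = 32.484
AUC_0→∞ = 99.67 + 32.484 = 132.154 mg/L·hr

AUC = 132.2 mg/L·hr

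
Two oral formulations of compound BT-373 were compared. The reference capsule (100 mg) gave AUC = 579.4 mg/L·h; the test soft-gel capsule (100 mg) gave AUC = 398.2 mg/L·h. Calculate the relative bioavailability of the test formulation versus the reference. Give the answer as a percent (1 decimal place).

F_rel = (AUC_test/D_test) / (AUC_ref/D_ref)
      = (398.2/100) / (579.4/100)
      = 3.982 / 5.794 = 0.6873 = 68.73%

F_rel = 68.7%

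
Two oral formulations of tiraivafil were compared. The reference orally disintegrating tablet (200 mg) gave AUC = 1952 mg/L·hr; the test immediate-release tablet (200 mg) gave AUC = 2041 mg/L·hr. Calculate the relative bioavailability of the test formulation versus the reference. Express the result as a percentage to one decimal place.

F_rel = (AUC_test/D_test) / (AUC_ref/D_ref)
      = (2041/200) / (1952/200)
      = 10.205 / 9.76 = 1.0456 = 104.56%

F_rel = 104.6%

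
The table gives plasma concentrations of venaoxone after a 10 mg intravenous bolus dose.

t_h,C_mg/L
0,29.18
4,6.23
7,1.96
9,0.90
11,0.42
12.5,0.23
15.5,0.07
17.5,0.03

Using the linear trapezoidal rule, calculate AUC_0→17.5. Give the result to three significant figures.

Trapezoidal AUC_0→17.5:
  [0→4]: (29.18+6.23)/2 × 4 = 70.82
  [4→7]: (6.23+1.96)/2 × 3 = 12.285
  [7→9]: (1.96+0.90)/2 × 2 = 2.86
  [9→11]: (0.90+0.42)/2 × 2 = 1.32
  [11→12.5]: (0.42+0.23)/2 × 1.5 = 0.4875
  [12.5→15.5]: (0.23+0.07)/2 × 3 = 0.45
  [15.5→17.5]: (0.07+0.03)/2 × 2 = 0.1
  Sum = 88.3225 mg/L·h

AUC = 88.3 mg/L·h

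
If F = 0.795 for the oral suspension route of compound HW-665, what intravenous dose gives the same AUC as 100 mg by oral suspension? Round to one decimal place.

D_iv = 79.5 mg

Systemic exposure from an extravascular dose = F × D_ev, so the equivalent IV dose is F × D_ev.
D_iv = F × D_ev = 0.795 × 100 = 79.5 mg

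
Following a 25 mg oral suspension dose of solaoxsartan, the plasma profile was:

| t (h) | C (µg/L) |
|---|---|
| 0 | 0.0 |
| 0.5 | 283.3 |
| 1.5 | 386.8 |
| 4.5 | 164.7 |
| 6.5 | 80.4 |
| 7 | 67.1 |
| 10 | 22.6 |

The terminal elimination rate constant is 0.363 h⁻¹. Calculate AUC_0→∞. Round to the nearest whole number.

AUC = 1712 µg/L·h

Trapezoidal AUC_0→10:
  [0→0.5]: (0.0+283.3)/2 × 0.5 = 70.825
  [0.5→1.5]: (283.3+386.8)/2 × 1 = 335.05
  [1.5→4.5]: (386.8+164.7)/2 × 3 = 827.25
  [4.5→6.5]: (164.7+80.4)/2 × 2 = 245.1
  [6.5→7]: (80.4+67.1)/2 × 0.5 = 36.875
  [7→10]: (67.1+22.6)/2 × 3 = 134.55
  Sum = 1649.65 µg/L·h
Extrapolated tail: C_last / k_e = 22.6 / 0.363 = 62.259
AUC_0→∞ = 1649.65 + 62.259 = 1711.909 µg/L·h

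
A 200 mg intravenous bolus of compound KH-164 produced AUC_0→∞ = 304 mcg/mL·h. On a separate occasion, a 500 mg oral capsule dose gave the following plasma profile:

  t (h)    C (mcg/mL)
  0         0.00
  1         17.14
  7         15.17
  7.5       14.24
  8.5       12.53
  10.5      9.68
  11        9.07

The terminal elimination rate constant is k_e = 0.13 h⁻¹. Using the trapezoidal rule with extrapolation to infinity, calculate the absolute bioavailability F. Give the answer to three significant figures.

F = 0.293

Trapezoidal AUC_0→11 (oral capsule):
  [0→1]: (0.00+17.14)/2 × 1 = 8.57
  [1→7]: (17.14+15.17)/2 × 6 = 96.93
  [7→7.5]: (15.17+14.24)/2 × 0.5 = 7.3525
  [7.5→8.5]: (14.24+12.53)/2 × 1 = 13.385
  [8.5→10.5]: (12.53+9.68)/2 × 2 = 22.21
  [10.5→11]: (9.68+9.07)/2 × 0.5 = 4.6875
  Sum = 153.135 mcg/mL·h
Tail: C_last/k_e = 9.07/0.13 = 69.769
AUC_0→∞ (oral capsule) = 153.135 + 69.769 = 222.904 mcg/mL·h
F = (AUC_ev/D_ev)/(AUC_iv/D_iv) = (222.904/500)/(304/200) = 0.445808/1.52 = 0.2933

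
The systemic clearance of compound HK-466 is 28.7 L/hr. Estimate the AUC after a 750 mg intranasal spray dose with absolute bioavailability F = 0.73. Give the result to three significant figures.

AUC = 19.1 mg/L·hr

AUC_0→∞ = F × Dose / CL
        = 0.73 × 750 / 28.7 = 19.0767 mg/L·hr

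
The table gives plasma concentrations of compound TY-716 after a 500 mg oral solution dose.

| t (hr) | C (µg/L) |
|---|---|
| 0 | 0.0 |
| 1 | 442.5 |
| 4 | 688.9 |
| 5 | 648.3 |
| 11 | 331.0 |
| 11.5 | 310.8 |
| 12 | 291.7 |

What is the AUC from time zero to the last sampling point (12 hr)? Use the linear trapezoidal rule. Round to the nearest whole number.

AUC = 5836 µg/L·hr

Trapezoidal AUC_0→12:
  [0→1]: (0.0+442.5)/2 × 1 = 221.25
  [1→4]: (442.5+688.9)/2 × 3 = 1697.1
  [4→5]: (688.9+648.3)/2 × 1 = 668.6
  [5→11]: (648.3+331.0)/2 × 6 = 2937.9
  [11→11.5]: (331.0+310.8)/2 × 0.5 = 160.45
  [11.5→12]: (310.8+291.7)/2 × 0.5 = 150.625
  Sum = 5835.925 µg/L·hr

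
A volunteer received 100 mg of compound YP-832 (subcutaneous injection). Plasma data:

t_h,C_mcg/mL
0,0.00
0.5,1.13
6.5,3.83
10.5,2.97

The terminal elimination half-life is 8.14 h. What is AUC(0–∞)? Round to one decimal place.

Trapezoidal AUC_0→10.5:
  [0→0.5]: (0.00+1.13)/2 × 0.5 = 0.2825
  [0.5→6.5]: (1.13+3.83)/2 × 6 = 14.88
  [6.5→10.5]: (3.83+2.97)/2 × 4 = 13.6
  Sum = 28.7625 mcg/mL·h
k_e = ln2 / t½ = 0.693147 / 8.14 = 0.0852 h^-1
Extrapolated tail: C_last / k_e = 2.97 / 0.0852 = 34.859
AUC_0→∞ = 28.7625 + 34.859 = 63.6215 mcg/mL·h

AUC = 63.6 mcg/mL·h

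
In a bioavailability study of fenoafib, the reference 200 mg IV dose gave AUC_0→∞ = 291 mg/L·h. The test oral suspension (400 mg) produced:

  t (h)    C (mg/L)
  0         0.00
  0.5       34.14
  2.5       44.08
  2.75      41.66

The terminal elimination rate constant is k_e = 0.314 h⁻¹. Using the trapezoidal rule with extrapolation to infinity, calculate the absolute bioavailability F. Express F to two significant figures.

Trapezoidal AUC_0→2.75 (oral suspension):
  [0→0.5]: (0.00+34.14)/2 × 0.5 = 8.535
  [0.5→2.5]: (34.14+44.08)/2 × 2 = 78.22
  [2.5→2.75]: (44.08+41.66)/2 × 0.25 = 10.7175
  Sum = 97.4725 mg/L·h
Tail: C_last/k_e = 41.66/0.314 = 132.675
AUC_0→∞ (oral suspension) = 97.4725 + 132.675 = 230.1475 mg/L·h
F = (AUC_ev/D_ev)/(AUC_iv/D_iv) = (230.1475/400)/(291/200) = 0.57536875/1.455 = 0.3954

F = 0.40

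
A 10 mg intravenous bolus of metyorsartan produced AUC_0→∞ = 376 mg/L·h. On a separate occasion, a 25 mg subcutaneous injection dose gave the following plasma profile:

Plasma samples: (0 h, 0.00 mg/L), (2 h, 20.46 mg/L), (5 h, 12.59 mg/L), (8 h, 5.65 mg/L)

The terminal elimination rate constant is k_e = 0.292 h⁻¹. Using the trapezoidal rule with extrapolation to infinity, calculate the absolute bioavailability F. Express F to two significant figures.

Trapezoidal AUC_0→8 (subcutaneous injection):
  [0→2]: (0.00+20.46)/2 × 2 = 20.46
  [2→5]: (20.46+12.59)/2 × 3 = 49.575
  [5→8]: (12.59+5.65)/2 × 3 = 27.36
  Sum = 97.395 mg/L·h
Tail: C_last/k_e = 5.65/0.292 = 19.349
AUC_0→∞ (subcutaneous injection) = 97.395 + 19.349 = 116.744 mg/L·h
F = (AUC_ev/D_ev)/(AUC_iv/D_iv) = (116.744/25)/(376/10) = 4.66976/37.6 = 0.1242

F = 0.12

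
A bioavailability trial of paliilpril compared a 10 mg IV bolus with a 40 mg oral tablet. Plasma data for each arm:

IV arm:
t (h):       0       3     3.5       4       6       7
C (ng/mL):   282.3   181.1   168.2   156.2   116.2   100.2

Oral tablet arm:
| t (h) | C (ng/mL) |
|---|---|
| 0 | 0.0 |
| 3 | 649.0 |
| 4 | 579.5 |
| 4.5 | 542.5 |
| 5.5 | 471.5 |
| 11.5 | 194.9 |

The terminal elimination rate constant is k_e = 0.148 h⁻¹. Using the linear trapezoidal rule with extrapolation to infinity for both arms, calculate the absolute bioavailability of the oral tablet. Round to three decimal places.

Trapezoidal AUC_0→7 (IV):
  [0→3]: (282.3+181.1)/2 × 3 = 695.1
  [3→3.5]: (181.1+168.2)/2 × 0.5 = 87.325
  [3.5→4]: (168.2+156.2)/2 × 0.5 = 81.1
  [4→6]: (156.2+116.2)/2 × 2 = 272.4
  [6→7]: (116.2+100.2)/2 × 1 = 108.2
  Sum = 1244.125 ng/mL·h
IV tail: 100.2/0.148 = 677.027; AUC_iv,0→∞ = 1244.125 + 677.027 = 1921.152 ng/mL·h
Trapezoidal AUC_0→11.5 (oral tablet):
  [0→3]: (0.0+649.0)/2 × 3 = 973.5
  [3→4]: (649.0+579.5)/2 × 1 = 614.25
  [4→4.5]: (579.5+542.5)/2 × 0.5 = 280.5
  [4.5→5.5]: (542.5+471.5)/2 × 1 = 507.0
  [5.5→11.5]: (471.5+194.9)/2 × 6 = 1999.2
  Sum = 4374.45 ng/mL·h
oral tablet tail: 194.9/0.148 = 1316.892; AUC_ev,0→∞ = 4374.45 + 1316.892 = 5691.342 ng/mL·h
F = (AUC_ev/D_ev)/(AUC_iv/D_iv) = (5691.342/40)/(1921.152/10) = 142.28355/192.1152 = 0.7406

F = 0.741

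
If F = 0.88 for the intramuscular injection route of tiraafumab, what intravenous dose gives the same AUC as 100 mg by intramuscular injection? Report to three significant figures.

D_iv = 88.0 mg

Systemic exposure from an extravascular dose = F × D_ev, so the equivalent IV dose is F × D_ev.
D_iv = F × D_ev = 0.88 × 100 = 88 mg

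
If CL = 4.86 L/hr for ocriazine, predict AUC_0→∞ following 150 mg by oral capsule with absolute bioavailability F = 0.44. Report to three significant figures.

AUC = 13.6 mg/L·hr

AUC_0→∞ = F × Dose / CL
        = 0.44 × 150 / 4.86 = 13.5802 mg/L·hr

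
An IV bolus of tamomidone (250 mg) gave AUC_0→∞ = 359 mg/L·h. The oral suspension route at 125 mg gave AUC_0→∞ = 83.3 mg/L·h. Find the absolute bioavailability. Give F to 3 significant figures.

F = (AUC_ev / D_ev) / (AUC_iv / D_iv)
  = (83.3/125) / (359/250)
  = 0.6664 / 1.436 = 0.4641

F = 0.464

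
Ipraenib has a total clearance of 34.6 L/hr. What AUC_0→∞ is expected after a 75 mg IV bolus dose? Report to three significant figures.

AUC = 2.17 mg/L·hr

AUC_0→∞ = Dose_iv / CL
        = 75 / 34.6 = 2.16763 mg/L·hr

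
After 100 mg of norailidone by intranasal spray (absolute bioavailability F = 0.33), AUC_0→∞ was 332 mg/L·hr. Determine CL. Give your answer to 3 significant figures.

CL = F × Dose / AUC_0→∞
   = 0.33 × 100 / 332 = 0.0993976 L/hr

CL = 0.0994 L/hr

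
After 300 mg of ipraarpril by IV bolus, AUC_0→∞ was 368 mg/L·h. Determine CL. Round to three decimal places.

CL = 0.815 L/h

CL = Dose_iv / AUC_0→∞
   = 300 / 368 = 0.815217 L/h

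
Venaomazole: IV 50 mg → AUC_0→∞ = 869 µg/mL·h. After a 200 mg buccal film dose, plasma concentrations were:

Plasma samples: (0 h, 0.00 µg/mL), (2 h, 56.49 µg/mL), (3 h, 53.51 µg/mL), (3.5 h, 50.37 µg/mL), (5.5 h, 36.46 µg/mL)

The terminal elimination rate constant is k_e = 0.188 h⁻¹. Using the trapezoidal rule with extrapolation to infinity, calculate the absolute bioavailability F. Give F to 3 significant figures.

Trapezoidal AUC_0→5.5 (buccal film):
  [0→2]: (0.00+56.49)/2 × 2 = 56.49
  [2→3]: (56.49+53.51)/2 × 1 = 55.0
  [3→3.5]: (53.51+50.37)/2 × 0.5 = 25.97
  [3.5→5.5]: (50.37+36.46)/2 × 2 = 86.83
  Sum = 224.29 µg/mL·h
Tail: C_last/k_e = 36.46/0.188 = 193.936
AUC_0→∞ (buccal film) = 224.29 + 193.936 = 418.226 µg/mL·h
F = (AUC_ev/D_ev)/(AUC_iv/D_iv) = (418.226/200)/(869/50) = 2.09113/17.38 = 0.1203

F = 0.120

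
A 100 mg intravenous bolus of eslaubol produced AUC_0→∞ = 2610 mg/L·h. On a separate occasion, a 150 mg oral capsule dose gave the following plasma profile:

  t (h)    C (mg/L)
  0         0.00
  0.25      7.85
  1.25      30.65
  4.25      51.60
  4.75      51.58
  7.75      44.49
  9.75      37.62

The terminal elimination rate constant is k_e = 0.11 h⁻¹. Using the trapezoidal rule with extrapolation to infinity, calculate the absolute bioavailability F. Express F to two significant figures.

Trapezoidal AUC_0→9.75 (oral capsule):
  [0→0.25]: (0.00+7.85)/2 × 0.25 = 0.98125
  [0.25→1.25]: (7.85+30.65)/2 × 1 = 19.25
  [1.25→4.25]: (30.65+51.60)/2 × 3 = 123.375
  [4.25→4.75]: (51.60+51.58)/2 × 0.5 = 25.795
  [4.75→7.75]: (51.58+44.49)/2 × 3 = 144.105
  [7.75→9.75]: (44.49+37.62)/2 × 2 = 82.11
  Sum = 395.61625 mg/L·h
Tail: C_last/k_e = 37.62/0.11 = 342.000
AUC_0→∞ (oral capsule) = 395.61625 + 342.000 = 737.61625 mg/L·h
F = (AUC_ev/D_ev)/(AUC_iv/D_iv) = (737.61625/150)/(2610/100) = 4.91744/26.1 = 0.1884

F = 0.19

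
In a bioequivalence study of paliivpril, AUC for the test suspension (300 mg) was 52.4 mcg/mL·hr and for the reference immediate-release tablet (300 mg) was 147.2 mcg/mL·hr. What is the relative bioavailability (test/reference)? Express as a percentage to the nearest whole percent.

F_rel = 36%

F_rel = (AUC_test/D_test) / (AUC_ref/D_ref)
      = (52.4/300) / (147.2/300)
      = 0.174667 / 0.490667 = 0.3560 = 35.60%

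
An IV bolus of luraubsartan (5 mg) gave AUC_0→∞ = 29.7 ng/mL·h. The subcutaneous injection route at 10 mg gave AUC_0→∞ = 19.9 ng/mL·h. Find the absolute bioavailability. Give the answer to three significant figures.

F = (AUC_ev / D_ev) / (AUC_iv / D_iv)
  = (19.9/10) / (29.7/5)
  = 1.99 / 5.94 = 0.3350

F = 0.335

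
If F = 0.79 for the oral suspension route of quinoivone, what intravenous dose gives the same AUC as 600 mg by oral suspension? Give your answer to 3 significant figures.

D_iv = 474 mg

Systemic exposure from an extravascular dose = F × D_ev, so the equivalent IV dose is F × D_ev.
D_iv = F × D_ev = 0.79 × 600 = 474 mg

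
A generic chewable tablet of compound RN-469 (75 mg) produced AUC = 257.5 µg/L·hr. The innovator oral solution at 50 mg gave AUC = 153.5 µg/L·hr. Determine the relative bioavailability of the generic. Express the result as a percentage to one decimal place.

F_rel = (AUC_test/D_test) / (AUC_ref/D_ref)
      = (257.5/75) / (153.5/50)
      = 3.43333 / 3.07 = 1.1183 = 111.83%

F_rel = 111.8%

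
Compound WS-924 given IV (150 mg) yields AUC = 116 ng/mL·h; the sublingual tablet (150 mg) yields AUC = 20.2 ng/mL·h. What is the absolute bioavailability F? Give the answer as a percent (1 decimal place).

F = 17.4%

F = (AUC_ev / D_ev) / (AUC_iv / D_iv)
  = (20.2/150) / (116/150)
  = 0.134667 / 0.773333 = 0.1741
  = 17.41%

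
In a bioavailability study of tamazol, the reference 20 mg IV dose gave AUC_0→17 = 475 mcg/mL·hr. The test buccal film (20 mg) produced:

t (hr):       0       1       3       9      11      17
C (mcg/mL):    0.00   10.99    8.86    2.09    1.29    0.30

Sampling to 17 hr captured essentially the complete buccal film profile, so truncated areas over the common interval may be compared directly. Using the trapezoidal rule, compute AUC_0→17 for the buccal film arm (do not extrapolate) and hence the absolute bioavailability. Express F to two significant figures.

Trapezoidal AUC_0→17 (buccal film):
  [0→1]: (0.00+10.99)/2 × 1 = 5.495
  [1→3]: (10.99+8.86)/2 × 2 = 19.85
  [3→9]: (8.86+2.09)/2 × 6 = 32.85
  [9→11]: (2.09+1.29)/2 × 2 = 3.38
  [11→17]: (1.29+0.30)/2 × 6 = 4.77
  Sum = 66.345 mcg/mL·hr
F = (AUC_ev/D_ev)/(AUC_iv/D_iv) = (66.345/20)/(475/20) = 3.31725/23.75 = 0.1397

F = 0.14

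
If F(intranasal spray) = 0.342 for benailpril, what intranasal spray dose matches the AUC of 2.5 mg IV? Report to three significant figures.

D_intranasal = 7.31 mg

For equal systemic exposure: F × D_ev = D_iv
D_ev = D_iv / F = 2.5 / 0.342 = 7.30994 mg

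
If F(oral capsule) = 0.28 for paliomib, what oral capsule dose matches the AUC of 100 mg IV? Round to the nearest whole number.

For equal systemic exposure: F × D_ev = D_iv
D_ev = D_iv / F = 100 / 0.28 = 357.143 mg

D_oral = 357 mg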